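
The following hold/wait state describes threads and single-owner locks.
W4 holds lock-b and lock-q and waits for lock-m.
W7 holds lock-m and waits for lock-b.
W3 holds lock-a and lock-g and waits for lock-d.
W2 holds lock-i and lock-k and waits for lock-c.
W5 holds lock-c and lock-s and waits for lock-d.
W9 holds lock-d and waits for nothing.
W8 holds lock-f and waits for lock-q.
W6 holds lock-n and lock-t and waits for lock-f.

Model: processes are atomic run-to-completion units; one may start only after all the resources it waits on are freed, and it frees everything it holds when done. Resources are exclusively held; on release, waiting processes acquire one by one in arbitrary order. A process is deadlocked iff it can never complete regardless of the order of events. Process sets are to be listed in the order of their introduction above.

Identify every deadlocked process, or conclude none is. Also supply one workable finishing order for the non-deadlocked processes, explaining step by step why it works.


The deadlocked set is W4, W7, W8 and W6.
Key observation: the waits loop around W4 -> W7 -> W4 with no way out; W8 and W6 wait into the deadlock from upstream.
The rest can finish in the order W9, W3, W5, W2.
Step-by-step check:
  W9: no waits; runs immediately, freeing lock-d
  W3: everything it awaited (lock-d) is free; runs, freeing lock-a and lock-g
  W5: everything it awaited (lock-d) is free; runs, freeing lock-c and lock-s
  W2: everything it awaited (lock-c) is free; runs, freeing lock-i and lock-k


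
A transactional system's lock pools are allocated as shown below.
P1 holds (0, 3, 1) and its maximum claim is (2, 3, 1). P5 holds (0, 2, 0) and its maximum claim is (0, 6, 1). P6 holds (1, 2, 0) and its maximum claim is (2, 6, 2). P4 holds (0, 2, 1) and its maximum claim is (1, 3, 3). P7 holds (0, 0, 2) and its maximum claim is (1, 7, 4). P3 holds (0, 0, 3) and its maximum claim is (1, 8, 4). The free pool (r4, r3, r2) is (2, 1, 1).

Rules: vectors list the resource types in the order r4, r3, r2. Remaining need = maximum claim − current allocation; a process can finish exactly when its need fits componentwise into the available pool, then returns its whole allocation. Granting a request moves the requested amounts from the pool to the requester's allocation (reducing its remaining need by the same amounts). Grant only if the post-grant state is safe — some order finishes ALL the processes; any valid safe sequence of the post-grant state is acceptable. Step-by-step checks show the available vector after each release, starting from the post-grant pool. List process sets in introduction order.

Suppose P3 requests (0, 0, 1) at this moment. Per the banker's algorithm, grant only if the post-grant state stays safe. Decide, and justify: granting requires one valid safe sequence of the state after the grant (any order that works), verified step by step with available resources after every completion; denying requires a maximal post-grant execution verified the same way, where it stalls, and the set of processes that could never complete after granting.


DENY — the pretend-granted state is unsafe.
Key observation: after P1, P5 the pool peaks at (2, 6, 1), and each blocked process is short somewhere: P6 on r2; P4 on r2; P7 on r3, r2; P3 on r3.
On the post-grant state, P1, P5 is a maximal run — nothing extends it. Walking it through:
  pool = (2, 1, 0)
  P1: need (2, 0, 0) fits (2, 1, 0); releases (0, 3, 1), pool now (2, 4, 1)
  P5: need (0, 4, 1) fits (2, 4, 1); releases (0, 2, 0), pool now (2, 6, 1)
  blocked: P6 wants (1, 4, 2), pool (2, 6, 1) — not enough r2
  blocked: P4 wants (1, 1, 2), pool (2, 6, 1) — not enough r2
  blocked: P7 wants (1, 7, 2), pool (2, 6, 1) — not enough r3 and r2
  blocked: P3 wants (1, 8, 0), pool (2, 6, 1) — not enough r3
Processes that could never finish after the grant: P6, P4, P7 and P3.


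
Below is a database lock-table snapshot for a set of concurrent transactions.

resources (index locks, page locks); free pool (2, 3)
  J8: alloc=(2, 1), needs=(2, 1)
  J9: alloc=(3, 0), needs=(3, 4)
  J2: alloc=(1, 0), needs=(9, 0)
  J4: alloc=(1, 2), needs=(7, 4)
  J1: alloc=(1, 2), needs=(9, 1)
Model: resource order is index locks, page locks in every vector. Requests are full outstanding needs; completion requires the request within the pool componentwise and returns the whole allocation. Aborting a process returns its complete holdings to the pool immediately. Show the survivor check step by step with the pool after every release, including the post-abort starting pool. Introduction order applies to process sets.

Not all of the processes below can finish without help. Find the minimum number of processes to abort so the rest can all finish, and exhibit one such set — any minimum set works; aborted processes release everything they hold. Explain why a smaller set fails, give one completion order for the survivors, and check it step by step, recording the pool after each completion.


Minimum abort set: J2.
Key observation: aborting J2 returns (1, 0), and J1 — hopeless before — runs at step 4 with the returned capacity in the pool.
No smaller set exists: with zero aborts the deadlock remains.
Survivors finish in the order: J8, J9, J4, J1. Step-by-step check (pool after the aborts first):
  pool = (3, 3)
  run J8 (needs (2, 1), free (3, 3)); after release of (2, 1) the pool is (5, 4)
  run J9 (needs (3, 4), free (5, 4)); after release of (3, 0) the pool is (8, 4)
  run J4 (needs (7, 4), free (8, 4)); after release of (1, 2) the pool is (9, 6)
  run J1 (needs (9, 1), free (9, 6)); after release of (1, 2) the pool is (10, 8)


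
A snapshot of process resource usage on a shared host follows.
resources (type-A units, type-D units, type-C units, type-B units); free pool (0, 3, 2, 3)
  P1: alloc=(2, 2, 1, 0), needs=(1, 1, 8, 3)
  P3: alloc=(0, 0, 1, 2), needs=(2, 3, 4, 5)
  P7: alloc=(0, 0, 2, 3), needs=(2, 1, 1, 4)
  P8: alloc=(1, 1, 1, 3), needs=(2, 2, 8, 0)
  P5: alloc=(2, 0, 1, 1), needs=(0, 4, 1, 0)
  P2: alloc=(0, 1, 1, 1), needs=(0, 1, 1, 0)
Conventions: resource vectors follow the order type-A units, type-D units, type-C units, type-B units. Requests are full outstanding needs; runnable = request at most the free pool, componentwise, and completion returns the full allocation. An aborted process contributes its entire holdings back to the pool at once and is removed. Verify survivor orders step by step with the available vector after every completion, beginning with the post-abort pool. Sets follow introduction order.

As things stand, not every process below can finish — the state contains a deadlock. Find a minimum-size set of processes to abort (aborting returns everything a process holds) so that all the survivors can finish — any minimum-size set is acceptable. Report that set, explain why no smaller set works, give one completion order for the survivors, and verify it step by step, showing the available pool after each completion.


Minimum abort set: P1.
Key observation: P8 was stuck for good until P1 gave back (2, 2, 1, 0); in the order shown it finishes at step 5.
Why nothing smaller works: aborting no one leaves the state deadlocked as given.
The survivors complete as P5, P7, P2, P3, P8. Step-by-step check (starting from the post-abort pool):
  pool = (2, 5, 3, 3)
  P5: need (0, 4, 1, 0) fits (2, 5, 3, 3); releases (2, 0, 1, 1), pool now (4, 5, 4, 4)
  P7: need (2, 1, 1, 4) fits (4, 5, 4, 4); releases (0, 0, 2, 3), pool now (4, 5, 6, 7)
  P2: need (0, 1, 1, 0) fits (4, 5, 6, 7); releases (0, 1, 1, 1), pool now (4, 6, 7, 8)
  P3: need (2, 3, 4, 5) fits (4, 6, 7, 8); releases (0, 0, 1, 2), pool now (4, 6, 8, 10)
  P8: need (2, 2, 8, 0) fits (4, 6, 8, 10); releases (1, 1, 1, 3), pool now (5, 7, 9, 13)


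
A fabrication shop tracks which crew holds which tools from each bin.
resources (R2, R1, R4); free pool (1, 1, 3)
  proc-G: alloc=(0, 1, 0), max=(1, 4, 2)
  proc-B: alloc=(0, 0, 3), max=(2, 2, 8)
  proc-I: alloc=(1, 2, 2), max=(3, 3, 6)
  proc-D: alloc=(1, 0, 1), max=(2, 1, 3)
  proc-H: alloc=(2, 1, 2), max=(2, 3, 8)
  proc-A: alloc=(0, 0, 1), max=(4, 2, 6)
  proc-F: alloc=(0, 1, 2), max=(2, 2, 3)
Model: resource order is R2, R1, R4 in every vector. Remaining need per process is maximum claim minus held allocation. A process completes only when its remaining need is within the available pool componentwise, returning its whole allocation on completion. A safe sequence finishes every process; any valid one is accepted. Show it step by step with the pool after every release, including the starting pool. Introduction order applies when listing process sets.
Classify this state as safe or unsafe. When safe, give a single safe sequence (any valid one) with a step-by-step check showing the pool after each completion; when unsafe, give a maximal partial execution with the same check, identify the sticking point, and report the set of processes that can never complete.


SAFE, for example via the order proc-D, proc-I, proc-H, proc-B, proc-A, proc-F, proc-G.
Key observation: proc-D is the earliest step where a requested resource binds exactly: need (1, 1, 2), pool (1, 1, 3) at its turn.
Verifying each step:
  pool = (1, 1, 3)
  run proc-D (needs (1, 1, 2), free (1, 1, 3)); after release of (1, 0, 1) the pool is (2, 1, 4)
  run proc-I (needs (2, 1, 4), free (2, 1, 4)); after release of (1, 2, 2) the pool is (3, 3, 6)
  run proc-H (needs (0, 2, 6), free (3, 3, 6)); after release of (2, 1, 2) the pool is (5, 4, 8)
  run proc-B (needs (2, 2, 5), free (5, 4, 8)); after release of (0, 0, 3) the pool is (5, 4, 11)
  run proc-A (needs (4, 2, 5), free (5, 4, 11)); after release of (0, 0, 1) the pool is (5, 4, 12)
  run proc-F (needs (2, 1, 1), free (5, 4, 12)); after release of (0, 1, 2) the pool is (5, 5, 14)
  run proc-G (needs (1, 3, 2), free (5, 5, 14)); after release of (0, 1, 0) the pool is (5, 6, 14)


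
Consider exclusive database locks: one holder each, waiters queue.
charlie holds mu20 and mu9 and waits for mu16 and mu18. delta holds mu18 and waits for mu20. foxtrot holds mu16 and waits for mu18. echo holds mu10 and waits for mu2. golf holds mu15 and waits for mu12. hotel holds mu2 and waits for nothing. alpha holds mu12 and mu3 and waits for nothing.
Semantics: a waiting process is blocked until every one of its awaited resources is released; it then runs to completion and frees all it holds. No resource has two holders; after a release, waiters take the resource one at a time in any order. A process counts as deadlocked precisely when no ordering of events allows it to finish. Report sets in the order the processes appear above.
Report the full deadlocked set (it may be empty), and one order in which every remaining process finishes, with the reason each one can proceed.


Deadlocked set: charlie, delta and foxtrot.
Key observation: the wait chain closes on itself along charlie -> delta -> charlie; foxtrot is caught in further circular waits.
One completion order for the rest: alpha, golf, hotel, echo.
Walking it through:
  run alpha (it waits on nothing); releases mu12 and mu3
  golf: everything it awaited (mu12) is free; runs, freeing mu15
  run hotel (it waits on nothing); releases mu2
  echo: everything it awaited (mu2) is free; runs, freeing mu10


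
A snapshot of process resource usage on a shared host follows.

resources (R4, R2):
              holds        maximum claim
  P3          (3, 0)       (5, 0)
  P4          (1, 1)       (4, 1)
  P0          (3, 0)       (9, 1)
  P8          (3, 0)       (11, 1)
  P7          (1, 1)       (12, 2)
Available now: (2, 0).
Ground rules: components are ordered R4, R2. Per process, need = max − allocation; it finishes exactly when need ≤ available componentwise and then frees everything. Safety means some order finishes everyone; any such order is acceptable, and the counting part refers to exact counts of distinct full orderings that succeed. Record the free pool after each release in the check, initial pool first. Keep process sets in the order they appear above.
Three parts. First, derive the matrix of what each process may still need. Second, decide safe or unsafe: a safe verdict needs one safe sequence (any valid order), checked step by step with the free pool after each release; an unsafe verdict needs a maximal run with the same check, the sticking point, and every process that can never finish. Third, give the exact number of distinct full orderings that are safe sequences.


(1) Remaining need (order R4, R2):
  P3: (2, 0)
  P4: (3, 0)
  P0: (6, 1)
  P8: (8, 1)
  P7: (11, 1)
(2) SAFE — a valid safe sequence is P3, P4, P0, P8, P7.
Key observation: P3 marks the first exact bind of the order: its need (2, 0) fits the free (2, 0) with zero slack on a requested resource.
Verifying each step:
  pool = (2, 0)
  run P3 (needs (2, 0), free (2, 0)); after release of (3, 0) the pool is (5, 0)
  run P4 (needs (3, 0), free (5, 0)); after release of (1, 1) the pool is (6, 1)
  run P0 (needs (6, 1), free (6, 1)); after release of (3, 0) the pool is (9, 1)
  run P8 (needs (8, 1), free (9, 1)); after release of (3, 0) the pool is (12, 1)
  run P7 (needs (11, 1), free (12, 1)); after release of (1, 1) the pool is (13, 2)
(3) The exact count: 1 of the possible complete orderings is a safe sequence.


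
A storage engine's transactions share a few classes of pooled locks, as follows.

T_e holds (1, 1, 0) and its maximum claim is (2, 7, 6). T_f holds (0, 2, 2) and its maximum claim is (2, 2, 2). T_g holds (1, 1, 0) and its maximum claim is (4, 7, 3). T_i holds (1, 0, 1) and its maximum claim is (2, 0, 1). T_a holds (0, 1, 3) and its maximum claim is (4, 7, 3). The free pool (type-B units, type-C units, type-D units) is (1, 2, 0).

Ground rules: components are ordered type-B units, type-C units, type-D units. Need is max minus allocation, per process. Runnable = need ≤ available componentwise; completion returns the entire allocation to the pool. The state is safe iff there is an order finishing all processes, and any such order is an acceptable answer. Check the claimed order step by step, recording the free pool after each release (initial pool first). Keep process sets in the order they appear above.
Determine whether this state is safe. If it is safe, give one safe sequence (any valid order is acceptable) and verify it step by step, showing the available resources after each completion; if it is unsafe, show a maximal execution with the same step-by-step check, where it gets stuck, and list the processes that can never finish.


UNSAFE.
Key observation: even finishing T_i, T_f leaves just (2, 4, 3) free — too little type-C units for any of the remaining processes.
Going as far as possible: T_i, T_f; after that, nothing fits. Step-by-step check:
  pool = (1, 2, 0)
  run T_i (needs (1, 0, 0), free (1, 2, 0)); after release of (1, 0, 1) the pool is (2, 2, 1)
  run T_f (needs (2, 0, 0), free (2, 2, 1)); after release of (0, 2, 2) the pool is (2, 4, 3)
  T_e still needs (1, 6, 6) but only (2, 4, 3) is free — short on type-C units and type-D units
  T_g still needs (3, 6, 3) but only (2, 4, 3) is free — short on type-B units and type-C units
  T_a still needs (4, 6, 0) but only (2, 4, 3) is free — short on type-B units and type-C units
Processes that can never finish: T_e, T_g and T_a.


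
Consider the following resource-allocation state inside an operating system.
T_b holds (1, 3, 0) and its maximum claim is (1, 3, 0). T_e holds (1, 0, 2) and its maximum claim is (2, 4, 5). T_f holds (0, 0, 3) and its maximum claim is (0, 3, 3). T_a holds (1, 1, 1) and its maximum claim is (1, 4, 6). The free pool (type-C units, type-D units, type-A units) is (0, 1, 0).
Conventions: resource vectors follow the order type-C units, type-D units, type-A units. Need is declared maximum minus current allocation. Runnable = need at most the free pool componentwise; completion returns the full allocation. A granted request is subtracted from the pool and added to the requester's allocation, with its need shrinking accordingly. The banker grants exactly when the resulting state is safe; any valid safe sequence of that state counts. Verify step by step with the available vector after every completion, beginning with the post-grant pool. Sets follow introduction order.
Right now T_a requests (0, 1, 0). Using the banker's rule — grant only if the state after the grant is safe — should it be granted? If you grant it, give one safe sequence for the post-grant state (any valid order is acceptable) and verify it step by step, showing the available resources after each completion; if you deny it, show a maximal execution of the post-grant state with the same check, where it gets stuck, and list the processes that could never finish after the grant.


DENY — the pretend-granted state is unsafe.
Key observation: after T_b, T_f the pool peaks at (1, 3, 3), and each blocked process is short somewhere: T_e on type-D units; T_a on type-A units.
On the post-grant state, T_b, T_f is a maximal run — nothing extends it. Step-by-step check:
  pool = (0, 0, 0)
  run T_b (needs (0, 0, 0), free (0, 0, 0)); after release of (1, 3, 0) the pool is (1, 3, 0)
  run T_f (needs (0, 3, 0), free (1, 3, 0)); after release of (0, 0, 3) the pool is (1, 3, 3)
  T_e still needs (1, 4, 3) but only (1, 3, 3) is free — short on type-D units
  T_a still needs (0, 2, 5) but only (1, 3, 3) is free — short on type-A units
Had the request been granted, T_e and T_a could never finish.


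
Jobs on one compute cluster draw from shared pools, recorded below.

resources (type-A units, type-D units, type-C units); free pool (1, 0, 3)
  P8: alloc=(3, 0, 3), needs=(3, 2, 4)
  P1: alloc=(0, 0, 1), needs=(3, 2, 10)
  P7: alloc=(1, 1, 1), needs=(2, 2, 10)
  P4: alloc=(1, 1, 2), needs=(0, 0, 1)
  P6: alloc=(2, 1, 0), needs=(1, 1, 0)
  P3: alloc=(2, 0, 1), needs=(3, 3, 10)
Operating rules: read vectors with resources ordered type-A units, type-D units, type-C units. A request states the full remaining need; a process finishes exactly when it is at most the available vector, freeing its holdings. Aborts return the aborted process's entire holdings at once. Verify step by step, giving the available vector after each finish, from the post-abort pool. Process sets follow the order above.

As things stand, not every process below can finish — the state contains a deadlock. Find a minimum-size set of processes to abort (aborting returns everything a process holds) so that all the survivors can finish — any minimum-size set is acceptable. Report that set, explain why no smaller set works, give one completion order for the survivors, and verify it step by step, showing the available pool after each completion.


The answer: abort P7 and P3.
Key observation: P1 had no path to completion before; after the abort of P7 and P3 ((3, 1, 2) returned), step 4 is where it fits.
Why nothing smaller works — every single abort fails: P8 alone leaves P1 blocked (short on type-C units); P1 alone leaves P7 blocked (short on type-C units); P7 alone leaves P1 blocked (short on type-C units); P4 alone leaves P1 blocked (short on type-C units); P6 alone leaves P1 blocked (short on type-C units); P3 alone leaves P1 blocked (short on type-C units).
One survivor order: P6, P4, P8, P1. Check, step by step (post-abort pool first):
  pool = (4, 1, 5)
  run P6 (needs (1, 1, 0), free (4, 1, 5)); after release of (2, 1, 0) the pool is (6, 2, 5)
  run P4 (needs (0, 0, 1), free (6, 2, 5)); after release of (1, 1, 2) the pool is (7, 3, 7)
  run P8 (needs (3, 2, 4), free (7, 3, 7)); after release of (3, 0, 3) the pool is (10, 3, 10)
  run P1 (needs (3, 2, 10), free (10, 3, 10)); after release of (0, 0, 1) the pool is (10, 3, 11)


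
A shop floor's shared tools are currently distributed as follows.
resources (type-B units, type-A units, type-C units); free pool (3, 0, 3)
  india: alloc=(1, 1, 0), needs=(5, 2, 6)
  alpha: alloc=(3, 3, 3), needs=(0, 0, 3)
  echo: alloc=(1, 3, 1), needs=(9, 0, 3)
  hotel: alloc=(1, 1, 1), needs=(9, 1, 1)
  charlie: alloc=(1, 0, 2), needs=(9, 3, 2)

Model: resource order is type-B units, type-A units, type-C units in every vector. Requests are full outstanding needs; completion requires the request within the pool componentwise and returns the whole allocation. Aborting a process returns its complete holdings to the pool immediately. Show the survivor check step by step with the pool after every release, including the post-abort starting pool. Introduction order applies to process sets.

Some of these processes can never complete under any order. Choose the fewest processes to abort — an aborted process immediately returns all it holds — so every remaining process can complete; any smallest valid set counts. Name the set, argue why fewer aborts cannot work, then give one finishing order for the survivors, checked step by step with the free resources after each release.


The answer: abort hotel and charlie.
Key observation: no ordering could ever have run echo before the abort of hotel and charlie; with (2, 1, 3) back in the pool it fits at step 3.
Minimality, checking each single-abort alternative: india alone leaves echo blocked (short on type-B units); alpha alone leaves echo blocked (short on type-B units); echo alone leaves hotel blocked (short on type-B units); hotel alone leaves echo blocked (short on type-B units); charlie alone leaves echo blocked (short on type-B units).
The survivors complete as alpha, india, echo. Walking it through (starting from the post-abort pool):
  pool = (5, 1, 6)
  alpha needs (0, 0, 3) <= (5, 1, 6) -> finishes; pool += (3, 3, 3) = (8, 4, 9)
  india needs (5, 2, 6) <= (8, 4, 9) -> finishes; pool += (1, 1, 0) = (9, 5, 9)
  echo needs (9, 0, 3) <= (9, 5, 9) -> finishes; pool += (1, 3, 1) = (10, 8, 10)


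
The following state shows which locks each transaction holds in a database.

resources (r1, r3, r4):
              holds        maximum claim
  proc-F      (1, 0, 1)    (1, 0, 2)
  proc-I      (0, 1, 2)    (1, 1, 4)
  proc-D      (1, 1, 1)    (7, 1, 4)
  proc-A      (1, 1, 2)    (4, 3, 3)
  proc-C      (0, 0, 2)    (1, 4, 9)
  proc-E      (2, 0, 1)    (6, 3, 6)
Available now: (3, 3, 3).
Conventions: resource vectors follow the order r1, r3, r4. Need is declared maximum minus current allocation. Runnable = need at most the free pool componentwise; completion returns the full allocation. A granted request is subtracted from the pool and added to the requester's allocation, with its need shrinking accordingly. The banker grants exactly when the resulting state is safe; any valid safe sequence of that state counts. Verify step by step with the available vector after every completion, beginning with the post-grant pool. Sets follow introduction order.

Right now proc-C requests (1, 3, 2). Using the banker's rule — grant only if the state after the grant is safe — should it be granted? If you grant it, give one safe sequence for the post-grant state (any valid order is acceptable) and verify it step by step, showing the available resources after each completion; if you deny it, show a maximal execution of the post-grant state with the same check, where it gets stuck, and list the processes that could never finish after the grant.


DENY: after the grant no complete ordering would exist.
Key observation: after proc-F, proc-I the pool peaks at (3, 1, 4), and each blocked process is short somewhere: proc-D on r1; proc-A on r3; proc-C on r4; proc-E on r1, r3, r4.
Pretend the grant happened; the run proc-F, proc-I goes as far as possible. Step-by-step check:
  pool = (2, 0, 1)
  proc-F: need (0, 0, 1) fits (2, 0, 1); releases (1, 0, 1), pool now (3, 0, 2)
  proc-I: need (1, 0, 2) fits (3, 0, 2); releases (0, 1, 2), pool now (3, 1, 4)
  blocked: proc-D wants (6, 0, 3), pool (3, 1, 4) — not enough r1
  blocked: proc-A wants (3, 2, 1), pool (3, 1, 4) — not enough r3
  blocked: proc-C wants (0, 1, 5), pool (3, 1, 4) — not enough r4
  blocked: proc-E wants (4, 3, 5), pool (3, 1, 4) — not enough r1, r3 and r4
Had the request been granted, proc-D, proc-A, proc-C and proc-E could never finish.


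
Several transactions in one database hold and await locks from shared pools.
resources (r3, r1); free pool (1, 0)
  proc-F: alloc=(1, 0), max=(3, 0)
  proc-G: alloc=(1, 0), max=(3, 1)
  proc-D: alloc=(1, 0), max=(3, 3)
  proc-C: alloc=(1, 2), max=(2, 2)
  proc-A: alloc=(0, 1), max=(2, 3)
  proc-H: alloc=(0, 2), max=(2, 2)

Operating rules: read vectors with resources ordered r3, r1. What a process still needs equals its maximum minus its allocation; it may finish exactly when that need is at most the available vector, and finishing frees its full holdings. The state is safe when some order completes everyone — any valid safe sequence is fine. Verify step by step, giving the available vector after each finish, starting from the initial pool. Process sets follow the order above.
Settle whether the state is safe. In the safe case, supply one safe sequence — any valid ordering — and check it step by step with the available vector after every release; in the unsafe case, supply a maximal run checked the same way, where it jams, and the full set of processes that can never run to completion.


SAFE — a valid safe sequence is proc-C, proc-A, proc-D, proc-H, proc-G, proc-F.
Key observation: reading the order forward, proc-C is the first process whose need (1, 0) meets the free pool (1, 0) exactly on a resource it requests.
Check, step by step:
  pool = (1, 0)
  run proc-C (needs (1, 0), free (1, 0)); after release of (1, 2) the pool is (2, 2)
  run proc-A (needs (2, 2), free (2, 2)); after release of (0, 1) the pool is (2, 3)
  run proc-D (needs (2, 3), free (2, 3)); after release of (1, 0) the pool is (3, 3)
  run proc-H (needs (2, 0), free (3, 3)); after release of (0, 2) the pool is (3, 5)
  run proc-G (needs (2, 1), free (3, 5)); after release of (1, 0) the pool is (4, 5)
  run proc-F (needs (2, 0), free (4, 5)); after release of (1, 0) the pool is (5, 5)


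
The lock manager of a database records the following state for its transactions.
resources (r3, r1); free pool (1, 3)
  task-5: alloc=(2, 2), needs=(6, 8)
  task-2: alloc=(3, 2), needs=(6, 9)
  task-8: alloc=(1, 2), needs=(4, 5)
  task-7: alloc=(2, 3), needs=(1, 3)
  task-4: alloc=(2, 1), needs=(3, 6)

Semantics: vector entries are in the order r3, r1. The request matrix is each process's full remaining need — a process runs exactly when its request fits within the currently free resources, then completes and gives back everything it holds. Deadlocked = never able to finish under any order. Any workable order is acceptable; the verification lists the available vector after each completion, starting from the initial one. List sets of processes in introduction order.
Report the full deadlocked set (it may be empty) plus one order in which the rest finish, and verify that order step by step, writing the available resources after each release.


No process is deadlocked.
Key observation: there is always a runnable process — task-7 first — so the state unwinds completely.
The rest can finish in the order task-7, task-4, task-8, task-5, task-2. Walking it through:
  pool = (1, 3)
  run task-7 (needs (1, 3), free (1, 3)); after release of (2, 3) the pool is (3, 6)
  run task-4 (needs (3, 6), free (3, 6)); after release of (2, 1) the pool is (5, 7)
  run task-8 (needs (4, 5), free (5, 7)); after release of (1, 2) the pool is (6, 9)
  run task-5 (needs (6, 8), free (6, 9)); after release of (2, 2) the pool is (8, 11)
  run task-2 (needs (6, 9), free (8, 11)); after release of (3, 2) the pool is (11, 13)


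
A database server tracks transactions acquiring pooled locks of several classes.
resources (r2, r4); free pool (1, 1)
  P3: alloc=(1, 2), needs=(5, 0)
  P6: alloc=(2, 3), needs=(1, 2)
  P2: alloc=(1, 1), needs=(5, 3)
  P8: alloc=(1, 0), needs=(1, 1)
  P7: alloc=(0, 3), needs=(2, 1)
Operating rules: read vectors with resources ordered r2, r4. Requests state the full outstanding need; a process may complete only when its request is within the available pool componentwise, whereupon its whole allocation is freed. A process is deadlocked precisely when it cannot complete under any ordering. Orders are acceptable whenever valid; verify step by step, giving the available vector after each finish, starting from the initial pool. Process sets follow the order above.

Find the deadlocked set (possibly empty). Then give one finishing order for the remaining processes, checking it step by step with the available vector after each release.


Deadlocked: P3 and P2.
Key observation: P8, P7, P6 can finish, but then (4, 7) is all there is, and the blocked group's r2 demands exceed it.
The rest can finish in the order P8, P7, P6. Walking it through:
  pool = (1, 1)
  P8: need (1, 1) fits (1, 1); releases (1, 0), pool now (2, 1)
  P7: need (2, 1) fits (2, 1); releases (0, 3), pool now (2, 4)
  P6: need (1, 2) fits (2, 4); releases (2, 3), pool now (4, 7)
None of the blocked processes ever fits:
  blocked: P3 wants (5, 0), pool (4, 7) — not enough r2
  blocked: P2 wants (5, 3), pool (4, 7) — not enough r2


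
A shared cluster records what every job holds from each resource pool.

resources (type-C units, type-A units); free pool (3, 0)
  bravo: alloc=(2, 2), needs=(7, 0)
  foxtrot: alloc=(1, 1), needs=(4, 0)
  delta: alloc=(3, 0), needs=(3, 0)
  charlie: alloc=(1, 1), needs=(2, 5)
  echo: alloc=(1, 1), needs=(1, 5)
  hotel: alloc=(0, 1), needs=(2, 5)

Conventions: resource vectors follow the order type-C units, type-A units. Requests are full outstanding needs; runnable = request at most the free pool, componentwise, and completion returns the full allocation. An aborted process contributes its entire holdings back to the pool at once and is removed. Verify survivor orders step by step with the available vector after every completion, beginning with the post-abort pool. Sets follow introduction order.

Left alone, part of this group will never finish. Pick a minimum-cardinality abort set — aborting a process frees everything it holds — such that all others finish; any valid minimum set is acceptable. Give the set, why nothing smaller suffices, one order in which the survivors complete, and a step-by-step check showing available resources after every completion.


Abort charlie and hotel.
Key observation: the deadlocked echo becomes finishable only because charlie and hotel released (1, 2); it completes at step 4 below.
Why nothing smaller works — every single abort fails: bravo alone leaves charlie blocked (short on type-A units); foxtrot alone leaves charlie blocked (short on type-A units); delta alone leaves charlie blocked (short on type-A units); charlie alone leaves echo blocked (short on type-A units); echo alone leaves charlie blocked (short on type-A units); hotel alone leaves charlie blocked (short on type-A units).
The survivors complete as delta, foxtrot, bravo, echo. Check, step by step (starting from the post-abort pool):
  pool = (4, 2)
  delta needs (3, 0) <= (4, 2) -> finishes; pool += (3, 0) = (7, 2)
  foxtrot needs (4, 0) <= (7, 2) -> finishes; pool += (1, 1) = (8, 3)
  bravo needs (7, 0) <= (8, 3) -> finishes; pool += (2, 2) = (10, 5)
  echo needs (1, 5) <= (10, 5) -> finishes; pool += (1, 1) = (11, 6)


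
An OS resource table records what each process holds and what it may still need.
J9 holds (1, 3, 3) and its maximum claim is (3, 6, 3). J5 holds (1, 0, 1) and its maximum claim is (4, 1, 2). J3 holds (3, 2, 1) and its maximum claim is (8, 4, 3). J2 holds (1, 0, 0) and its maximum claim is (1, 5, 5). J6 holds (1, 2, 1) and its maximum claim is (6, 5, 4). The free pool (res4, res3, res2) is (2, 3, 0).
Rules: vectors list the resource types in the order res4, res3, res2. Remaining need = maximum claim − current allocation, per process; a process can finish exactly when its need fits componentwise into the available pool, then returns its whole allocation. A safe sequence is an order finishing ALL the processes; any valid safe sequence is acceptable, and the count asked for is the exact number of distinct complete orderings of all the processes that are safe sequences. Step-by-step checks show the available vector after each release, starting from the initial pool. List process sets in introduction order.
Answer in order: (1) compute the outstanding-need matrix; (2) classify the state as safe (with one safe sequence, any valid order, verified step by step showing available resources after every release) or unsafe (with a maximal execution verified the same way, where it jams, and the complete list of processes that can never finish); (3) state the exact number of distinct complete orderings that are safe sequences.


(1) Remaining need (order res4, res3, res2):
  J9: (2, 3, 0)
  J5: (3, 1, 1)
  J3: (5, 2, 2)
  J2: (0, 5, 5)
  J6: (5, 3, 3)
(2) UNSAFE.
Key observation: after J9, J5 the pool peaks at (4, 6, 4), and each blocked process is short somewhere: J3 on res4; J2 on res2; J6 on res4.
Going as far as possible: J9, J5; after that, nothing fits. Verifying each step:
  pool = (2, 3, 0)
  run J9 (needs (2, 3, 0), free (2, 3, 0)); after release of (1, 3, 3) the pool is (3, 6, 3)
  run J5 (needs (3, 1, 1), free (3, 6, 3)); after release of (1, 0, 1) the pool is (4, 6, 4)
  blocked: J3 wants (5, 2, 2), pool (4, 6, 4) — not enough res4
  blocked: J2 wants (0, 5, 5), pool (4, 6, 4) — not enough res2
  blocked: J6 wants (5, 3, 3), pool (4, 6, 4) — not enough res4
Permanently blocked: J3, J2 and J6.
(3) The exact count: 0 of the possible complete orderings are safe sequences.


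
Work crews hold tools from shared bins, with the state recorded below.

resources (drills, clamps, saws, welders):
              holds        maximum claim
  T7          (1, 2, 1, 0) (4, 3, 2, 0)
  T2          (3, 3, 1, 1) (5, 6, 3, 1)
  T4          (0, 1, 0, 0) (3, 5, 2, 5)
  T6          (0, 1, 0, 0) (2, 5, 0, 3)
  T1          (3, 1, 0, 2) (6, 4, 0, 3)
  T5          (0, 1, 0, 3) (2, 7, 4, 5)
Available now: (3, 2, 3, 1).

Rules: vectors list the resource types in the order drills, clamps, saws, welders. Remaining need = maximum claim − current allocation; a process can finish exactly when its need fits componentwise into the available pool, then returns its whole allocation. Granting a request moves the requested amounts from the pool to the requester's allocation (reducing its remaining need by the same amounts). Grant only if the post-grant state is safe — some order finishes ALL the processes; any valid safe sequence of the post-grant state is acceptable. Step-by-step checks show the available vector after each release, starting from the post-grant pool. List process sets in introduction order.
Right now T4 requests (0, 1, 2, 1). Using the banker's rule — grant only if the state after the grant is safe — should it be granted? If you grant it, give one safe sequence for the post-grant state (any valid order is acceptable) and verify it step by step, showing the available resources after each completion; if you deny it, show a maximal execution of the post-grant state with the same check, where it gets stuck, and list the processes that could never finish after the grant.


DENY. Granting would leave the state unsafe.
Key observation: after T7, T2, T1, T6 the pool peaks at (10, 8, 3, 3), and each blocked process is short somewhere: T4 on welders; T5 on saws.
On the post-grant state, T7, T2, T1, T6 is a maximal run — nothing extends it. Step-by-step check:
  pool = (3, 1, 1, 0)
  T7 needs (3, 1, 1, 0) <= (3, 1, 1, 0) -> finishes; pool += (1, 2, 1, 0) = (4, 3, 2, 0)
  T2 needs (2, 3, 2, 0) <= (4, 3, 2, 0) -> finishes; pool += (3, 3, 1, 1) = (7, 6, 3, 1)
  T1 needs (3, 3, 0, 1) <= (7, 6, 3, 1) -> finishes; pool += (3, 1, 0, 2) = (10, 7, 3, 3)
  T6 needs (2, 4, 0, 3) <= (10, 7, 3, 3) -> finishes; pool += (0, 1, 0, 0) = (10, 8, 3, 3)
  T4 cannot run: need (3, 3, 0, 4) vs free (10, 8, 3, 3) (insufficient welders)
  T5 cannot run: need (2, 6, 4, 2) vs free (10, 8, 3, 3) (insufficient saws)
Had the request been granted, T4 and T5 could never finish.


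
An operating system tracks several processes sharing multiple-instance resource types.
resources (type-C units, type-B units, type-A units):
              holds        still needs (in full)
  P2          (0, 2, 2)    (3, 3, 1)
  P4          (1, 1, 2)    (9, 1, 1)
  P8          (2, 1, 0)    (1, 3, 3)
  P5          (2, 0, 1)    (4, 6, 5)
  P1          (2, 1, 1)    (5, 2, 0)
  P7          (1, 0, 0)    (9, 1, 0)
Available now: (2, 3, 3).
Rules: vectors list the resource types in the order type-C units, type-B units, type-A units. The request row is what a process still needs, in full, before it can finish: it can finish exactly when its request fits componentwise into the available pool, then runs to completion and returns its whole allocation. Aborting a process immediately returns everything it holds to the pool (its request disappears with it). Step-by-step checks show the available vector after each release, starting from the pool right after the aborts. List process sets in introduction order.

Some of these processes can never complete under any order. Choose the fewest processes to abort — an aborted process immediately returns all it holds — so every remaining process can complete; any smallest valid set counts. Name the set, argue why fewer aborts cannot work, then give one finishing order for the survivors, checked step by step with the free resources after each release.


The answer: abort P7.
Key observation: P4 was stuck for good until P7 gave back (1, 0, 0); in the order shown it finishes at step 5.
Why nothing smaller works: aborting no one leaves the state deadlocked as given.
One survivor order: P8, P1, P2, P5, P4. Check, step by step (post-abort pool first):
  pool = (3, 3, 3)
  P8 needs (1, 3, 3) <= (3, 3, 3) -> finishes; pool += (2, 1, 0) = (5, 4, 3)
  P1 needs (5, 2, 0) <= (5, 4, 3) -> finishes; pool += (2, 1, 1) = (7, 5, 4)
  P2 needs (3, 3, 1) <= (7, 5, 4) -> finishes; pool += (0, 2, 2) = (7, 7, 6)
  P5 needs (4, 6, 5) <= (7, 7, 6) -> finishes; pool += (2, 0, 1) = (9, 7, 7)
  P4 needs (9, 1, 1) <= (9, 7, 7) -> finishes; pool += (1, 1, 2) = (10, 8, 9)


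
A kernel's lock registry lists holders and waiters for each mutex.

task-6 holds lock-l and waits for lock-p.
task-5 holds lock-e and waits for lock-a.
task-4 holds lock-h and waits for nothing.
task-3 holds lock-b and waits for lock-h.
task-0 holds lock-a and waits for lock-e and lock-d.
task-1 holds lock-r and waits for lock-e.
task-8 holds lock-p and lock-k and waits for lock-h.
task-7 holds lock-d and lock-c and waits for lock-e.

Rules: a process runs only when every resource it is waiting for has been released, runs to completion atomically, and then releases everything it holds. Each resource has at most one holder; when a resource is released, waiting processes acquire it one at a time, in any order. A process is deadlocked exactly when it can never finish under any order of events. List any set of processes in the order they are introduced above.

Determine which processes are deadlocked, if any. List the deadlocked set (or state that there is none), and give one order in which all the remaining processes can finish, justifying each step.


Deadlocked set: task-5, task-0, task-1 and task-7.
Key observation: the waits loop around task-5 -> task-0 -> task-5 with no way out; task-7 is caught in further circular waits and task-1 waits into the deadlock from upstream.
A valid finishing order for the others: task-4, task-8, task-6, task-3.
Check, step by step:
  task-4: no waits; runs immediately, freeing lock-h
  run task-8 (all its waits — lock-h — are resolved); releases lock-p and lock-k
  run task-6 (all its waits — lock-p — are resolved); releases lock-l
  run task-3 (all its waits — lock-h — are resolved); releases lock-b


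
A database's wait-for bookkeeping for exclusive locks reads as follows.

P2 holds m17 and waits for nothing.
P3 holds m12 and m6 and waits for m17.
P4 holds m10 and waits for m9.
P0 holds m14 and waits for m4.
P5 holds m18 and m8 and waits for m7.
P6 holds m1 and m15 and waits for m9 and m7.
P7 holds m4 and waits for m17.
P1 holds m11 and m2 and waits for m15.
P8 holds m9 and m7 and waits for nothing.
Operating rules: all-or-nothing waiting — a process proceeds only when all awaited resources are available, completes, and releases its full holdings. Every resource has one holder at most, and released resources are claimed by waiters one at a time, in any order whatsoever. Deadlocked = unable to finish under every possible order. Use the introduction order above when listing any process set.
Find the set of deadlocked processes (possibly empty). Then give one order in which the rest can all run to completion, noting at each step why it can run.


Nothing here is deadlocked.
Key observation: the waits form no ring: some process can always run, and its releases unblock the others one by one.
A valid finishing order for the others: P2, P8, P6, P4, P1, P5, P3, P7, P0.
Walking it through:
  P2 waits on nothing -> runs at once and releases m17
  P8 waits on nothing -> runs at once and releases m9 and m7
  P6: everything it awaited (m9 and m7) is free; runs, freeing m1 and m15
  P4: everything it awaited (m9) is free; runs, freeing m10
  P1: everything it awaited (m15) is free; runs, freeing m11 and m2
  P5: everything it awaited (m7) is free; runs, freeing m18 and m8
  P3: everything it awaited (m17) is free; runs, freeing m12 and m6
  P7: everything it awaited (m17) is free; runs, freeing m4
  P0: everything it awaited (m4) is free; runs, freeing m14
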